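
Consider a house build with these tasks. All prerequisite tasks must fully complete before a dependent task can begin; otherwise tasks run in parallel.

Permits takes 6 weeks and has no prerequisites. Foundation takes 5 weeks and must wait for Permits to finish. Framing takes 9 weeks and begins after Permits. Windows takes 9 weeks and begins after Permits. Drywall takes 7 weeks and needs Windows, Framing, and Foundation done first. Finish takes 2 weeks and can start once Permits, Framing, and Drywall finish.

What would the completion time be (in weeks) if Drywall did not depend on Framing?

24

With the dependency in place, Permits→Framing→Drywall→Finish = 6+9+7+2 = 24 sets the finish at 24 weeks.
Dropping Framing→Drywall doesn't change Drywall's earliest start (15); another predecessor still binds.
The longest chain is now Permits→Windows→Drywall→Finish = 6+9+7+2 = 24, so the project takes 24 weeks.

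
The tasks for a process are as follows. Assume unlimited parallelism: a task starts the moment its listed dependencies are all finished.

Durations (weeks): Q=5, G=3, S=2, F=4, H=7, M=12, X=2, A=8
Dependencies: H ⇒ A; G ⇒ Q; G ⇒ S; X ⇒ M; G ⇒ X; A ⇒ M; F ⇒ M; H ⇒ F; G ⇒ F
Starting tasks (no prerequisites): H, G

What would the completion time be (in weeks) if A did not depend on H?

Before: longest chain H→A→M = 7+8+12 = 27, finish 27.
Without H→A, A's earliest start moves from 7 to 0.
The longest chain is now H→F→M = 7+4+12 = 23, so the job takes 23 weeks.

23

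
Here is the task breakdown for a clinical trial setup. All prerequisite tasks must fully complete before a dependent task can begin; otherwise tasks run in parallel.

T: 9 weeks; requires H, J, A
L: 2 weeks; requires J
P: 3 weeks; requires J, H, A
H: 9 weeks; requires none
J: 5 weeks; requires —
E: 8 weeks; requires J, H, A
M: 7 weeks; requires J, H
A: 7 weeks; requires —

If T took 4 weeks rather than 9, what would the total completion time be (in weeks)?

The binding path is H→T = 9+9 = 18; finish at 18 weeks.
T lies on that path, so at 4 weeks the path becomes 13 weeks.
The binding chain switches to H→E = 9+8 = 17; finish 17 weeks.

17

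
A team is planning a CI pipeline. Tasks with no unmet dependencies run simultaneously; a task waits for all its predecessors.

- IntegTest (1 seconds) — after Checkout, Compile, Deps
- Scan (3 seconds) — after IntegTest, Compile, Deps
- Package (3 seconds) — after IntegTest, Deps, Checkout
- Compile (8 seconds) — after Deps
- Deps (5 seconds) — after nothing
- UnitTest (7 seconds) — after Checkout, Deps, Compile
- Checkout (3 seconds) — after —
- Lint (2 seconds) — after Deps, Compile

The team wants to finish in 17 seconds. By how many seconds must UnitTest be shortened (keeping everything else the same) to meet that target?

Current finish: 20 seconds; target: 17.
UnitTest is on every critical path, so each second cut from UnitTest cuts the finish by one (this holds down to a finish of 17).
Need 20 − 17 = 3 seconds off UnitTest → UnitTest becomes 4 seconds, finish becomes 17.

3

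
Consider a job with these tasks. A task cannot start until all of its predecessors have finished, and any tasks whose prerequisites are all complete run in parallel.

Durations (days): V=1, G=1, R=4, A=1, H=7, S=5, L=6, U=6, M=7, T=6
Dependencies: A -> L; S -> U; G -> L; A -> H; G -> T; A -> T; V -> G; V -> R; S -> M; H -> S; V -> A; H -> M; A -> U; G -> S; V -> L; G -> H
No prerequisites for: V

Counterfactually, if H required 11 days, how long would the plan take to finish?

25

Actual critical path: V→G→H→S→M = 1+1+7+5+7 = 21 ⇒ 21 days.
H lies on that path, so at 11 days the path becomes 25 days.
That remains the longest chain; total 25 days.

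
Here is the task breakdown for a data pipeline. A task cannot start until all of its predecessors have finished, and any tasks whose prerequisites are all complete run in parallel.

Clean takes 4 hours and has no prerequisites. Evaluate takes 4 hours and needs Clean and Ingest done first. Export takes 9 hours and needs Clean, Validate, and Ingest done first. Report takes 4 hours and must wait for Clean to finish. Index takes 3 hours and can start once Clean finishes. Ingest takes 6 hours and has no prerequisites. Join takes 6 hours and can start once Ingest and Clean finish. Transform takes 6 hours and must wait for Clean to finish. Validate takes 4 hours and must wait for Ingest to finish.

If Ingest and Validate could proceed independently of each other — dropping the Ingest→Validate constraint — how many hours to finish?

15

Original critical path: Ingest→Validate→Export = 6+4+9 = 19 ⇒ 19 hours.
Without Ingest→Validate, Validate's earliest start moves from 6 to 0.
New critical path: Ingest→Export = 6+9 = 15 ⇒ 15 hours.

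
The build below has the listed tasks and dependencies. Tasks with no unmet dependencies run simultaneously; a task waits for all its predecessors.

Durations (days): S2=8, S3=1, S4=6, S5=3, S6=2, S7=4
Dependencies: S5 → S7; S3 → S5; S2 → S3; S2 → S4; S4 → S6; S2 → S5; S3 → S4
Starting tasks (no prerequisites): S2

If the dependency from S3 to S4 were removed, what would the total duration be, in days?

Before: longest chain S2→S3→S4→S6 = 8+1+6+2 = 17, finish 17.
Without S3→S4, S4's earliest start moves from 9 to 8.
The longest chain is now S2→S3→S5→S7 = 8+1+3+4 = 16, so the schedule takes 16 days.

16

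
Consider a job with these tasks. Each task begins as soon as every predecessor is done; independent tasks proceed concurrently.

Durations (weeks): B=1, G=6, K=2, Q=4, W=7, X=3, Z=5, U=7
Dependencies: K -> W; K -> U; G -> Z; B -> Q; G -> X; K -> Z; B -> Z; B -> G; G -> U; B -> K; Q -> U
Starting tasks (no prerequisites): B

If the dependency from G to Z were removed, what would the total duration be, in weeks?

Original critical path: B→G→U = 1+6+7 = 14 ⇒ 14 weeks.
Without G→Z, Z's earliest start moves from 7 to 3.
After: B→G→U = 1+6+7 = 14 → 14 weeks.

14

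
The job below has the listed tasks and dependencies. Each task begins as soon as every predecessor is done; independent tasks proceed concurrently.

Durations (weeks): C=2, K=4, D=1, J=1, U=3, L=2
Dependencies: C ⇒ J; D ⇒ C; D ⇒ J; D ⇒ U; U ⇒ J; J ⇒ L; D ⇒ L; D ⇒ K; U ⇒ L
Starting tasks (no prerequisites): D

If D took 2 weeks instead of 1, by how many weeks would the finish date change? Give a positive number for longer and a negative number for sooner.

1

As given, the longest chain is D→U→J→L = 1+3+1+2 = 7, so the finish is 7 weeks.
D lies on that path, so at 2 weeks the path becomes 8 weeks.
That remains the longest chain; total 8 weeks.
Change in finish: 8 − 7 = +1 weeks.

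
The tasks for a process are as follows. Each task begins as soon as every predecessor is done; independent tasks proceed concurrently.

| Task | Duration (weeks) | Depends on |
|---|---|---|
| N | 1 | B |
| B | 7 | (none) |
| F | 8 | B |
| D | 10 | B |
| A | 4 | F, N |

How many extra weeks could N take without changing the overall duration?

The longest chain is B→F→A = 7+8+4 = 19; overall finish 19 weeks.
Longest path through N: 12 weeks (earliest finish 8, latest finish 15).
So N can slip 15 − 8 = 7 weeks.

7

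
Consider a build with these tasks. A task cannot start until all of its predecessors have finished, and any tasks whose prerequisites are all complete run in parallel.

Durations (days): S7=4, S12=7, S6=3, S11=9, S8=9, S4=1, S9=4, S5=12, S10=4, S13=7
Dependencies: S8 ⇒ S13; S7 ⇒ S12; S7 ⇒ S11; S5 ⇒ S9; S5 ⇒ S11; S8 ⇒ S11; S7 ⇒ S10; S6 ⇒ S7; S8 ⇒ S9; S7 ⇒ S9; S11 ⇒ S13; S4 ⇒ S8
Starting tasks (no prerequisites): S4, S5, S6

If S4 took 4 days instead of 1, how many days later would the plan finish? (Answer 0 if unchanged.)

1

Baseline: S5→S11→S13 = 12+9+7 = 28 → 28 days.
The longest path through S4 is only 26 days, so S4 has float 2.
Now S4→S8→S11→S13 = 4+9+9+7 = 29 is longest, so the finish becomes 29 days.
Change in finish: 29 − 28 = +1 days.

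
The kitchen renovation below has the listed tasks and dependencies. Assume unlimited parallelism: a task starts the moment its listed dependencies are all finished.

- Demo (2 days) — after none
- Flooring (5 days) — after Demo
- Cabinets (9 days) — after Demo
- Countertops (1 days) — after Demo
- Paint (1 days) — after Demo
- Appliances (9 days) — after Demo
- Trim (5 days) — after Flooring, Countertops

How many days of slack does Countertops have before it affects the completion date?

The longest chain is Demo→Flooring→Trim = 2+5+5 = 12; overall finish 12 days.
Countertops finishes as early as 3 and must finish by 7.
Slack of Countertops = 6 − 2 = 4 days.

4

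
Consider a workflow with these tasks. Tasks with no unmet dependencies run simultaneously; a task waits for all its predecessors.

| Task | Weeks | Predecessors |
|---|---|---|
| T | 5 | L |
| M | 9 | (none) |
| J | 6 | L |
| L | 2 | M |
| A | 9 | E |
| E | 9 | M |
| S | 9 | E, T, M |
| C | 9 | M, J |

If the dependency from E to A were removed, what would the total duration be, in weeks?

With the dependency in place, M→E→S = 9+9+9 = 27 sets the finish at 27 weeks.
Without E→A, A's earliest start moves from 18 to 0.
After: M→E→S = 9+9+9 = 27 → 27 weeks.

27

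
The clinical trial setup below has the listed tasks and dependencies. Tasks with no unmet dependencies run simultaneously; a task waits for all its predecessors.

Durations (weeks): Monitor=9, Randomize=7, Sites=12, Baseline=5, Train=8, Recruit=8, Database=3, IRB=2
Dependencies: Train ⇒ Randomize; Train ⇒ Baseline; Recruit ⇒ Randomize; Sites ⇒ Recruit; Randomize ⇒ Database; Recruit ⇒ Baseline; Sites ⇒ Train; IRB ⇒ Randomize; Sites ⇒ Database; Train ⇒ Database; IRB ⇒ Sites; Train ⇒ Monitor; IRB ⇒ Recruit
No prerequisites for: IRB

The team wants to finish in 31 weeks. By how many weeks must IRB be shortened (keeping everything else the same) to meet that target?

Current finish: 32 weeks; target: 31.
IRB is on every critical path, so each week cut from IRB cuts the finish by one (this holds down to a finish of 31).
Need 32 − 31 = 1 week off IRB → IRB becomes 1 week, finish becomes 31.

1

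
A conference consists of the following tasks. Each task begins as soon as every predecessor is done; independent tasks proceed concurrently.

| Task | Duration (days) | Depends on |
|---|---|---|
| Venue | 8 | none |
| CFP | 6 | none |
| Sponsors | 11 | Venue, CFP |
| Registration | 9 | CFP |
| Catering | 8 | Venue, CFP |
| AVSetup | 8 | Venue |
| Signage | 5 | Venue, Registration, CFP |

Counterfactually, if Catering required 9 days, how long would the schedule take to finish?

As given, the longest chain is CFP→Registration→Signage = 6+9+5 = 20, so the finish is 20 days.
Catering is off the critical path — its longest chain is 16 days, giving 4 of slack.
That remains the longest chain; total 20 days.

20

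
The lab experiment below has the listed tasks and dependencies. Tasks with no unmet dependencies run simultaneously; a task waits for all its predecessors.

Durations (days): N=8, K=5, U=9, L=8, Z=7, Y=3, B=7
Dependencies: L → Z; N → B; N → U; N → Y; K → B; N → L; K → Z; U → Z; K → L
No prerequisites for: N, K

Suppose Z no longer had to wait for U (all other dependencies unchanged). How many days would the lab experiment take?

23

With the dependency in place, N→U→Z = 8+9+7 = 24 sets the finish at 24 days.
Without U→Z, Z's earliest start moves from 17 to 16.
New critical path: N→L→Z = 8+8+7 = 23 ⇒ 23 days.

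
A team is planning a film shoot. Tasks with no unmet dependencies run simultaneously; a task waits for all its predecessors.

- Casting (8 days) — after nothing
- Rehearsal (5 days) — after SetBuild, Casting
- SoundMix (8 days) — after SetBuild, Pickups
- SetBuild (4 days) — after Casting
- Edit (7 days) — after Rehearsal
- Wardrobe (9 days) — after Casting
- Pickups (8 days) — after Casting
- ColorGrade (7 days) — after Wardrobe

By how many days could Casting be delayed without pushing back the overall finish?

The longest chain is Casting→SetBuild→Rehearsal→Edit = 8+4+5+7 = 24; overall finish 24 days.
The longest chain containing Casting totals 24 days.
Float = 24 − 24 = 0.

0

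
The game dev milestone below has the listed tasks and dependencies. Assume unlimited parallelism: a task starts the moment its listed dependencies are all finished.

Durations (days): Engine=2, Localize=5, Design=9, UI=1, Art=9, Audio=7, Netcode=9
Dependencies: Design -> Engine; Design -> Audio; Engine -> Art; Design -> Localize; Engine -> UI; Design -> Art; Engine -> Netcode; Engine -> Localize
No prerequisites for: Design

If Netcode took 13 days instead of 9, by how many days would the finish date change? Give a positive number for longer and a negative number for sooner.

4

Actual critical path: Design→Engine→Netcode = 9+2+9 = 20 ⇒ 20 days.
Since Netcode is critical, the +4 change carries straight to that chain (now 24 days).
The critical path is still Design→Engine→Netcode; finish is now 24 days.
Change in finish: 24 − 20 = +4 days.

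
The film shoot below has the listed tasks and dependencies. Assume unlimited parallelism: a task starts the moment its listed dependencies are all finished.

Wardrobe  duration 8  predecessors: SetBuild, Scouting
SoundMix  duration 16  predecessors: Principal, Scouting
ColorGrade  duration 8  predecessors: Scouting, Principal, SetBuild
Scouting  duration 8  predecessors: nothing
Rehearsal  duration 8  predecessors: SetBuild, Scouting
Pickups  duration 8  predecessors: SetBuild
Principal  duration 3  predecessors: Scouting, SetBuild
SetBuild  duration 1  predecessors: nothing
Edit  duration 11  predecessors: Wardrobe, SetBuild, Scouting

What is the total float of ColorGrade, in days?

8

The longest chain is Scouting→Wardrobe→Edit = 8+8+11 = 27; overall finish 27 days.
Longest path through ColorGrade: 19 days (earliest finish 19, latest finish 27).
Slack of ColorGrade = 19 − 11 = 8 days.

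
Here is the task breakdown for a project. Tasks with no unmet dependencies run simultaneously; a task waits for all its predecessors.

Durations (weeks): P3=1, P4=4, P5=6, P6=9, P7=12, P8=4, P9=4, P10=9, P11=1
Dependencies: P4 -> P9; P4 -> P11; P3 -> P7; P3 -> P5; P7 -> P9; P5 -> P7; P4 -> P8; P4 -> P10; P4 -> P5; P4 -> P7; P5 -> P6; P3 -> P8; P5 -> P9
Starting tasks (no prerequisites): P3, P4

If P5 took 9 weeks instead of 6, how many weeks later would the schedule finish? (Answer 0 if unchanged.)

Baseline: P4→P5→P7→P9 = 4+6+12+4 = 26 → 26 weeks.
P5 lies on that path, so at 9 weeks the path becomes 29 weeks.
No other chain overtakes it, so the finish is 29 weeks.
Change in finish: 29 − 26 = +3 weeks.

3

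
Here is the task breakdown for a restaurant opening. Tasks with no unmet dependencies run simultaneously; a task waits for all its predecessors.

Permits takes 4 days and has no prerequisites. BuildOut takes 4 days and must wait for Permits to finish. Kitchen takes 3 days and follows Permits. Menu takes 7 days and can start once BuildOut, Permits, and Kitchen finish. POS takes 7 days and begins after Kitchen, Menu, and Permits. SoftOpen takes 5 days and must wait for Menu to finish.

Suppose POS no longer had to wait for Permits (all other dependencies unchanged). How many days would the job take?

22

Before: longest chain Permits→BuildOut→Menu→POS = 4+4+7+7 = 22, finish 22.
Dropping Permits→POS doesn't change POS's earliest start (15); another predecessor still binds.
After: Permits→BuildOut→Menu→POS = 4+4+7+7 = 22 → 22 days.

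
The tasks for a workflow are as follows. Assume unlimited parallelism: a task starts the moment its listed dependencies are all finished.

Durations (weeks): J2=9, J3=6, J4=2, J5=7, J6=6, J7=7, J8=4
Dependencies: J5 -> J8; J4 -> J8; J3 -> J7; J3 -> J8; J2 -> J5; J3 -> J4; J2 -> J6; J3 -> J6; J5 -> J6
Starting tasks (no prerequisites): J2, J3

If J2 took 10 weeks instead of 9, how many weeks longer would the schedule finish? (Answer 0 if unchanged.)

1

As given, the longest chain is J2→J5→J6 = 9+7+6 = 22, so the finish is 22 weeks.
J2 is on the critical path; changing it to 10 makes that path 23 weeks.
That remains the longest chain; total 23 weeks.
Change in finish: 23 − 22 = +1 weeks.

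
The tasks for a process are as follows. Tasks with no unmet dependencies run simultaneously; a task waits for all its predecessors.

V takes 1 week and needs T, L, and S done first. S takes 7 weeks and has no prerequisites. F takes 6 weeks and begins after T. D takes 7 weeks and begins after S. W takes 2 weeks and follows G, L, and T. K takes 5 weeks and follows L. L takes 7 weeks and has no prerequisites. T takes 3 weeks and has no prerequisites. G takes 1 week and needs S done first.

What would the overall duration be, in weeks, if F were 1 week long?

14

Critical path before the change: S→D = 7+7 = 14 giving 14 weeks.
F has 5 weeks of float (longest path through it is 9).
No other chain overtakes it, so the finish is 14 weeks.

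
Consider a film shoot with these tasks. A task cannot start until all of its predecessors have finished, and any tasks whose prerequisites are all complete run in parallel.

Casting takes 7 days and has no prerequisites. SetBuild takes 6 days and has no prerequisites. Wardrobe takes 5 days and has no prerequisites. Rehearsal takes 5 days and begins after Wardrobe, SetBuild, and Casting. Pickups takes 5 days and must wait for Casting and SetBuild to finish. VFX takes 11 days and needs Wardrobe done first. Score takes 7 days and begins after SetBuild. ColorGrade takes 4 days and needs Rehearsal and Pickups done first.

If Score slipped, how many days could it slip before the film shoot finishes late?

Casting→Rehearsal→ColorGrade = 7+5+4 = 16 sets the makespan at 16 days.
Longest path through Score: 13 days (earliest finish 13, latest finish 16).
So Score can slip 16 − 13 = 3 days.

3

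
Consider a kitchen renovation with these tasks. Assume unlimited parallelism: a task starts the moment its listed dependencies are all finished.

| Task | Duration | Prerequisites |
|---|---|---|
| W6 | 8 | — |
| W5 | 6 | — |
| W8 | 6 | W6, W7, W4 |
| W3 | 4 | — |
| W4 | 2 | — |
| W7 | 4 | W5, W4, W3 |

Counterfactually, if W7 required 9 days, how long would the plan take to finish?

21

Critical path before the change: W5→W7→W8 = 6+4+6 = 16 giving 16 days.
W7 is on the critical path; changing it to 9 makes that path 21 days.
No other chain overtakes it, so the finish is 21 days.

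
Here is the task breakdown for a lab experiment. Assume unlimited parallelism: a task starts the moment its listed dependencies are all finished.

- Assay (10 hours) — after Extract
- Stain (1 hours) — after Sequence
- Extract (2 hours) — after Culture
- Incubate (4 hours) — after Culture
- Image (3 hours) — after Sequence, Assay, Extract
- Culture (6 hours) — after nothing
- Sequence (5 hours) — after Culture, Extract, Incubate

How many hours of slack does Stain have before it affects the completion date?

5

Culture→Extract→Assay→Image = 6+2+10+3 = 21 sets the makespan at 21 hours.
The longest chain containing Stain totals 16 hours.
Float = 21 − 16 = 5.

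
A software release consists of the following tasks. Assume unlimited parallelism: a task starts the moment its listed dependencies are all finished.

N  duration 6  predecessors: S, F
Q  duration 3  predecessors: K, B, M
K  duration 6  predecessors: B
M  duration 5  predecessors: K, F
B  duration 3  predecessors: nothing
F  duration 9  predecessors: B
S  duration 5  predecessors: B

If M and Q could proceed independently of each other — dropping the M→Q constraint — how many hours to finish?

18

With the dependency in place, B→F→M→Q = 3+9+5+3 = 20 sets the finish at 20 hours.
Without M→Q, Q's earliest start moves from 17 to 9.
New critical path: B→F→N = 3+9+6 = 18 ⇒ 18 hours.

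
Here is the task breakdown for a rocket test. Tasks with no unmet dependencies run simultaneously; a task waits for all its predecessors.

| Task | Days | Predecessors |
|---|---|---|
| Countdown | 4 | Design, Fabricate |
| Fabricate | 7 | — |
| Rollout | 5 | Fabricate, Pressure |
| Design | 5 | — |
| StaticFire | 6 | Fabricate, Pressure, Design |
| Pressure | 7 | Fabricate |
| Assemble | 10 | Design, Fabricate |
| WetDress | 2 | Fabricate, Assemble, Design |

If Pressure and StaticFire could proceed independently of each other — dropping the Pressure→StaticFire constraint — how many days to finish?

19

With the dependency in place, Fabricate→Pressure→StaticFire = 7+7+6 = 20 sets the finish at 20 days.
Without Pressure→StaticFire, StaticFire's earliest start moves from 14 to 7.
New critical path: Fabricate→Assemble→WetDress = 7+10+2 = 19 ⇒ 19 days.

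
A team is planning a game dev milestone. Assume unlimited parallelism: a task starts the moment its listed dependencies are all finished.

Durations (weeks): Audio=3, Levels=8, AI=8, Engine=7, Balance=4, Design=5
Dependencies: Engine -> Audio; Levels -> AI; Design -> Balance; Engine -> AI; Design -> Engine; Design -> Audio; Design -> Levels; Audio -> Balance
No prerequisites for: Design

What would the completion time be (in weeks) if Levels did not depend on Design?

20

With the dependency in place, Design→Levels→AI = 5+8+8 = 21 sets the finish at 21 weeks.
Without Design→Levels, Levels's earliest start moves from 5 to 0.
The longest chain is now Design→Engine→AI = 5+7+8 = 20, so the game dev milestone takes 20 weeks.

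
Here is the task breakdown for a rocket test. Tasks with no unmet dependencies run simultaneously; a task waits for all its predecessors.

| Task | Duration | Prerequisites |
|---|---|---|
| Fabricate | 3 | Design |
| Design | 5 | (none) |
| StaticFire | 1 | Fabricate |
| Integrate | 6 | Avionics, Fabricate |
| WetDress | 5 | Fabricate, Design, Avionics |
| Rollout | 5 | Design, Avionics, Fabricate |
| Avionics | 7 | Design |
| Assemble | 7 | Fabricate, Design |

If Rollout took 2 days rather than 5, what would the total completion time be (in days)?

As given, the longest chain is Design→Avionics→Integrate = 5+7+6 = 18, so the finish is 18 days.
Rollout has 1 day of float (longest path through it is 17).
The critical path is still Design→Avionics→Integrate; finish is now 18 days.

18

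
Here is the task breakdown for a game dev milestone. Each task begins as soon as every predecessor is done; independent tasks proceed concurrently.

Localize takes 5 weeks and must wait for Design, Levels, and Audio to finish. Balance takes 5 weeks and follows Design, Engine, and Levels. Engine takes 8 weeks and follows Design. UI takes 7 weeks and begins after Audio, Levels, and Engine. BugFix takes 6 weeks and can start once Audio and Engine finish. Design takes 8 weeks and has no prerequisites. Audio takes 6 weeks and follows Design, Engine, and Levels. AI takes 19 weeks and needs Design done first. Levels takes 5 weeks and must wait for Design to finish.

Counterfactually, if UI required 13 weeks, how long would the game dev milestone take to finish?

35

Actual critical path: Design→Engine→Audio→UI = 8+8+6+7 = 29 ⇒ 29 weeks.
Since UI is critical, the +6 change carries straight to that chain (now 35 weeks).
That remains the longest chain; total 35 weeks.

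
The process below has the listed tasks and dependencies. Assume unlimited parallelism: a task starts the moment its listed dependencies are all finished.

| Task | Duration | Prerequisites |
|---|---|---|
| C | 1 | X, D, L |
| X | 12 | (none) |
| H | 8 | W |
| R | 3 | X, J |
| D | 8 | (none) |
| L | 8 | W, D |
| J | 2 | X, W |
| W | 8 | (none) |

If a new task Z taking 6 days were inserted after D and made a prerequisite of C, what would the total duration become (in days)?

Originally the process takes 17 days.
With Z inserted, C now waits for max(X, D, L, Z).
New critical path: D→L→C = 8+8+1 = 17 ⇒ 17 days.

17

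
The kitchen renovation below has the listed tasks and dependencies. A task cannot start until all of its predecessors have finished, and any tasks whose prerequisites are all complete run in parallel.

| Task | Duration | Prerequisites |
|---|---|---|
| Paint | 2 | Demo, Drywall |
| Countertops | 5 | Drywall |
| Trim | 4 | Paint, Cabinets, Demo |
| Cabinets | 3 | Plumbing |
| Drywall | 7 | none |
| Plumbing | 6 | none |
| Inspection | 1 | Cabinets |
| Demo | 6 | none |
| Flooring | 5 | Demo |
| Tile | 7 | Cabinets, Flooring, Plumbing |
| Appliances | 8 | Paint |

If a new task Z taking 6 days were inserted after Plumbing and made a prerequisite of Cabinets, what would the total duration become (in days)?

Originally the job takes 18 days.
With Z inserted, Cabinets now waits for max(Plumbing, Z).
New critical path: Plumbing→Z→Cabinets→Tile = 6+6+3+7 = 22 ⇒ 22 days.

22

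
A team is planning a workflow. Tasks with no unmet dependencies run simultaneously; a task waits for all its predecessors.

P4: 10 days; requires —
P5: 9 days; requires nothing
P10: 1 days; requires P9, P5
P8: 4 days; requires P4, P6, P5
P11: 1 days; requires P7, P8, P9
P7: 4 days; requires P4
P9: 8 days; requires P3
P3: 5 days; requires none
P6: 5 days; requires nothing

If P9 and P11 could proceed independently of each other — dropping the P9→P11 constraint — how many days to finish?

Before: longest chain P4→P7→P11 = 10+4+1 = 15, finish 15.
Dropping P9→P11 doesn't change P11's earliest start (14); another predecessor still binds.
The longest chain is now P4→P7→P11 = 10+4+1 = 15, so the workflow takes 15 days.

15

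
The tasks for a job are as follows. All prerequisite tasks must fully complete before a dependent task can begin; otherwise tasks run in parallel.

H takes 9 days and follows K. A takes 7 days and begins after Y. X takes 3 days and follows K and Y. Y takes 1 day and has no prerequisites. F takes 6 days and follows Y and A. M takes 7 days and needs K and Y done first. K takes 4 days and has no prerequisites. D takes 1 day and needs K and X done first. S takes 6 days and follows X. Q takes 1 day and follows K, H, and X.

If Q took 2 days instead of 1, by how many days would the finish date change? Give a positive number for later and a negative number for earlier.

As given, the longest chain is K→H→Q = 4+9+1 = 14, so the finish is 14 days.
Since Q is critical, the +1 change carries straight to that chain (now 15 days).
No other chain overtakes it, so the finish is 15 days.
Change in finish: 15 − 14 = +1 days.

1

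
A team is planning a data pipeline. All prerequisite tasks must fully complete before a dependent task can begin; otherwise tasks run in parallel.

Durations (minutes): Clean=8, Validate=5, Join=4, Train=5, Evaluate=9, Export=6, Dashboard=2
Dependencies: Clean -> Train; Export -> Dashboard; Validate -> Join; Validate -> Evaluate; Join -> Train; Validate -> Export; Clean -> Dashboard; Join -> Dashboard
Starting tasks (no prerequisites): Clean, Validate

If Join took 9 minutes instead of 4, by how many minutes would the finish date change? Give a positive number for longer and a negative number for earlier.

Critical path before the change: Validate→Join→Train = 5+4+5 = 14 giving 14 minutes.
Join is on the critical path; changing it to 9 makes that path 19 minutes.
That remains the longest chain; total 19 minutes.
Change in finish: 19 − 14 = +5 minutes.

5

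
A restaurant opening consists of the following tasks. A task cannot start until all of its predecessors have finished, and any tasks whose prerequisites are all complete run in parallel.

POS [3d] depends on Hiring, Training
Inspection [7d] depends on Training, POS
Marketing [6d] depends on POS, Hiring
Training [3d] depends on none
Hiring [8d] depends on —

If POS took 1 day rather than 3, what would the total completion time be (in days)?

16

The binding path is Hiring→POS→Inspection = 8+3+7 = 18; finish at 18 days.
POS is on the critical path; changing it to 1 makes that path 16 days.
The critical path is still Hiring→POS→Inspection; finish is now 16 days.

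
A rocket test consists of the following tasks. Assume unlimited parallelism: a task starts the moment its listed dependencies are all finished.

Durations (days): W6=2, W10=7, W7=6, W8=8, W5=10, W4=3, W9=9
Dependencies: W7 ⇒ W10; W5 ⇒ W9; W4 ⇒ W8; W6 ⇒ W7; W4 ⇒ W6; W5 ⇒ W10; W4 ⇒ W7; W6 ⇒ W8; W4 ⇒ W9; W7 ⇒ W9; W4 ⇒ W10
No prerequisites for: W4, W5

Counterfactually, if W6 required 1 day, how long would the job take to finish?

19

Critical path before the change: W4→W6→W7→W9 = 3+2+6+9 = 20 giving 20 days.
W6 lies on that path, so at 1 day the path becomes 19 days.
The critical path is still W4→W6→W7→W9; finish is now 19 days.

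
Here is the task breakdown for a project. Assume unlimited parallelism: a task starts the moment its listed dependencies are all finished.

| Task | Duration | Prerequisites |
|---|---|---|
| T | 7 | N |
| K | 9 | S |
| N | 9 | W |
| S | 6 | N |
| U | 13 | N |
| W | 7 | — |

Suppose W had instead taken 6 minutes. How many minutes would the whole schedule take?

30

The binding path is W→N→S→K = 7+9+6+9 = 31; finish at 31 minutes.
W lies on that path, so at 6 minutes the path becomes 30 minutes.
That remains the longest chain; total 30 minutes.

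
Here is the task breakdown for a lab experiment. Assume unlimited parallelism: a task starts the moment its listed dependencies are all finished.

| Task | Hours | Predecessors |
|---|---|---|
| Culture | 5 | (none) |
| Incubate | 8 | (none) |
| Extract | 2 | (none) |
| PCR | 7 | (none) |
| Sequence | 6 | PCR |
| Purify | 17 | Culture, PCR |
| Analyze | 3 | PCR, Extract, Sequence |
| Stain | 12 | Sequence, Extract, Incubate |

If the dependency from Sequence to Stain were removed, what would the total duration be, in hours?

Original critical path: PCR→Sequence→Stain = 7+6+12 = 25 ⇒ 25 hours.
Without Sequence→Stain, Stain's earliest start moves from 13 to 8.
The longest chain is now PCR→Purify = 7+17 = 24, so the schedule takes 24 hours.

24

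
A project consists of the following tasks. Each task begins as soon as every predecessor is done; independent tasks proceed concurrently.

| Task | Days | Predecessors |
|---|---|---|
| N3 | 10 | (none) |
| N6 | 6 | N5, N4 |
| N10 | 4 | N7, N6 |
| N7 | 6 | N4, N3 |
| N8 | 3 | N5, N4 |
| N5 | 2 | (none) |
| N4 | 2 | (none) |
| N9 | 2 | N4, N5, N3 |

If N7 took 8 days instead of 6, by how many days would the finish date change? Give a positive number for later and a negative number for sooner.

As given, the longest chain is N3→N7→N10 = 10+6+4 = 20, so the finish is 20 days.
N7 lies on that path, so at 8 days the path becomes 22 days.
No other chain overtakes it, so the finish is 22 days.
Change in finish: 22 − 20 = +2 days.

2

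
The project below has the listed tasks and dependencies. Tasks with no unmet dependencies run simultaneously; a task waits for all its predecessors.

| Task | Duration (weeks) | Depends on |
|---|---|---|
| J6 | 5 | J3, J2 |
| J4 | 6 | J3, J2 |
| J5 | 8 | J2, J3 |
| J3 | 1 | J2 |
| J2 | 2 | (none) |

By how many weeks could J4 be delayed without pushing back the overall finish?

The longest chain is J2→J3→J5 = 2+1+8 = 11; overall finish 11 weeks.
The longest chain containing J4 totals 9 weeks.
Float = 11 − 9 = 2.

2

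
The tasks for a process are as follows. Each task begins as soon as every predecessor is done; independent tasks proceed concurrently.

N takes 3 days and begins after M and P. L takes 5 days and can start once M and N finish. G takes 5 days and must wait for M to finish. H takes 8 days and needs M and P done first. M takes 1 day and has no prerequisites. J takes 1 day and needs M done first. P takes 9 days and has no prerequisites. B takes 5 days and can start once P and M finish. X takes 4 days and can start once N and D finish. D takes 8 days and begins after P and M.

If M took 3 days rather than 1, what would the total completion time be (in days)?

Baseline: P→D→X = 9+8+4 = 21 → 21 days.
M is off the critical path — its longest chain is 13 days, giving 8 of slack.
No other chain overtakes it, so the finish is 21 days.

21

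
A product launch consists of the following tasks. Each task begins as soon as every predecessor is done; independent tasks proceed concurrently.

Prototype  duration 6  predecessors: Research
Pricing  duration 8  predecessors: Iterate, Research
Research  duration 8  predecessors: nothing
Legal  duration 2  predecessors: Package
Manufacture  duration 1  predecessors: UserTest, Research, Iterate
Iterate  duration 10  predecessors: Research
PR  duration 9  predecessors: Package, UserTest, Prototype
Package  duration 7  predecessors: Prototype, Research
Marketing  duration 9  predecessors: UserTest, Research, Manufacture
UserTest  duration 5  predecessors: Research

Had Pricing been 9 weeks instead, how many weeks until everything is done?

The binding path is Research→Prototype→Package→PR = 8+6+7+9 = 30; finish at 30 weeks.
The longest path through Pricing is only 26 weeks, so Pricing has float 4.
No other chain overtakes it, so the finish is 30 weeks.

30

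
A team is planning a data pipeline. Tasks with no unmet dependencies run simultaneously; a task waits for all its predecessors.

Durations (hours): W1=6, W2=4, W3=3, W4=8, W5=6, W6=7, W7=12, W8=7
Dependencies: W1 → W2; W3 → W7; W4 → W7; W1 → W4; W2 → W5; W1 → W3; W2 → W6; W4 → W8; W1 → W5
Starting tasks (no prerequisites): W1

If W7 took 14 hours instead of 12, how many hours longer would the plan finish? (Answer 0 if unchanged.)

Critical path before the change: W1→W4→W7 = 6+8+12 = 26 giving 26 hours.
W7 lies on that path, so at 14 hours the path becomes 28 hours.
That remains the longest chain; total 28 hours.
Change in finish: 28 − 26 = +2 hours.

2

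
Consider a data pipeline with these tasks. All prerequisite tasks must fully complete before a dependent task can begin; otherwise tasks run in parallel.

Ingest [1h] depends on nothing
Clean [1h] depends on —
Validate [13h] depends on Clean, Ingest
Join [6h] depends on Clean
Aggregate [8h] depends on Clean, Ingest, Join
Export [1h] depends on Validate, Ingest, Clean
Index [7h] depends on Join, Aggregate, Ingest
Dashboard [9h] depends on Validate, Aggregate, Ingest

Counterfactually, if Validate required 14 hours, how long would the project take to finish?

As given, the longest chain is Clean→Join→Aggregate→Dashboard = 1+6+8+9 = 24, so the finish is 24 hours.
The longest path through Validate is only 23 hours, so Validate has float 1.
The binding chain switches to Ingest→Validate→Dashboard = 1+14+9 = 24; finish 24 hours.

24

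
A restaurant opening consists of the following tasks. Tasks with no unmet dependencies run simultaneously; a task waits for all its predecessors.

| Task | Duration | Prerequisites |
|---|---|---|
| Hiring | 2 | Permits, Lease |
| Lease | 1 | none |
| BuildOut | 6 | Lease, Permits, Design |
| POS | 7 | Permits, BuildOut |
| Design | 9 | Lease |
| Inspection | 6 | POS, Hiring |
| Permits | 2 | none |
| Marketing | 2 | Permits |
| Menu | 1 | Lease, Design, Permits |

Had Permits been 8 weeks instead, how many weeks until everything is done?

Actual critical path: Lease→Design→BuildOut→POS→Inspection = 1+9+6+7+6 = 29 ⇒ 29 weeks.
Permits has 8 weeks of float (longest path through it is 21).
No other chain overtakes it, so the finish is 29 weeks.

29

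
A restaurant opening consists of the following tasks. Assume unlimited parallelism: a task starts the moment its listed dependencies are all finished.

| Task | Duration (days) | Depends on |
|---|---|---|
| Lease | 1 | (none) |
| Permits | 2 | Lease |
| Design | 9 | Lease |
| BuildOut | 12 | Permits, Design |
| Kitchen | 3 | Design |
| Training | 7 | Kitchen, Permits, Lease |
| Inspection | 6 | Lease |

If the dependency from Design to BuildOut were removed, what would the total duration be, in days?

20

Original critical path: Lease→Design→BuildOut = 1+9+12 = 22 ⇒ 22 days.
Without Design→BuildOut, BuildOut's earliest start moves from 10 to 3.
After: Lease→Design→Kitchen→Training = 1+9+3+7 = 20 → 20 days.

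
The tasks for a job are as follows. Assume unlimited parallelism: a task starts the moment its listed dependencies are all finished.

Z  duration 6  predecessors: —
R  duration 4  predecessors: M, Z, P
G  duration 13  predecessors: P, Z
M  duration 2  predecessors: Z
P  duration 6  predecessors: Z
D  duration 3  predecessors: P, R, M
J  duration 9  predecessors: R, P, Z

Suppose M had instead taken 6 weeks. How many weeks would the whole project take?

Actual critical path: Z→P→R→J = 6+6+4+9 = 25 ⇒ 25 weeks.
M has 4 weeks of float (longest path through it is 21).
Now Z→M→R→J = 6+6+4+9 = 25 is longest, so the finish becomes 25 weeks.

25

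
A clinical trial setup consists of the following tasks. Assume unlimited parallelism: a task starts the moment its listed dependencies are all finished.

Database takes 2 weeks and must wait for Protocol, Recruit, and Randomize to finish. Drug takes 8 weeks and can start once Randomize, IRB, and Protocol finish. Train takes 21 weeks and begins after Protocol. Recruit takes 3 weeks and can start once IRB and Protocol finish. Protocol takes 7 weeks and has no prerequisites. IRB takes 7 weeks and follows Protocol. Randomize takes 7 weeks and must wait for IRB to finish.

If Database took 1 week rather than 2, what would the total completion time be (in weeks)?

29

The binding path is Protocol→IRB→Randomize→Drug = 7+7+7+8 = 29; finish at 29 weeks.
Database is off the critical path — its longest chain is 23 weeks, giving 6 of slack.
That remains the longest chain; total 29 weeks.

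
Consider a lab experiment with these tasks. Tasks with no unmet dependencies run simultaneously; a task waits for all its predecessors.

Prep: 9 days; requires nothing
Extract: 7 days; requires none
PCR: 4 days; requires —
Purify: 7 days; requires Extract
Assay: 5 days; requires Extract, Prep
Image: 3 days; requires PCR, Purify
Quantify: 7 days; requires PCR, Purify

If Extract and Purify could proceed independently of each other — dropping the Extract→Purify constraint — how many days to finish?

With the dependency in place, Extract→Purify→Quantify = 7+7+7 = 21 sets the finish at 21 days.
Without Extract→Purify, Purify's earliest start moves from 7 to 0.
The longest chain is now Prep→Assay = 9+5 = 14, so the project takes 14 days.

14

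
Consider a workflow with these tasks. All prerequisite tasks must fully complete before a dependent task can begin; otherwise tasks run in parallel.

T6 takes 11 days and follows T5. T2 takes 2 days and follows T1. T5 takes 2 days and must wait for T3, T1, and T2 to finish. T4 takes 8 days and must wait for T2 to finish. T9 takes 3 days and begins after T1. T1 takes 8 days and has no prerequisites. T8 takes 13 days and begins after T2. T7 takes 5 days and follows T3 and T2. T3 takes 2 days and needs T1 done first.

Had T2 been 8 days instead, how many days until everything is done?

29

Actual critical path: T1→T2→T5→T6 = 8+2+2+11 = 23 ⇒ 23 days.
Since T2 is critical, the +6 change carries straight to that chain (now 29 days).
The critical path is still T1→T2→T5→T6; finish is now 29 days.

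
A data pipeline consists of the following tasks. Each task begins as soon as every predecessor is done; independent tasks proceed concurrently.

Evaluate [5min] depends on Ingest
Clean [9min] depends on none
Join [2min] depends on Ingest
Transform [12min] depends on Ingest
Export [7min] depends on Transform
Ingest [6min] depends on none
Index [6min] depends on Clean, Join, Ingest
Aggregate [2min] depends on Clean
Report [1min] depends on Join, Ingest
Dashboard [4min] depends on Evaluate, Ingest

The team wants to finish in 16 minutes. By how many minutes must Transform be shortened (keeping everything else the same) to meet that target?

Current finish: 25 minutes; target: 16.
Transform is on every critical path, so each minute cut from Transform cuts the finish by one (this holds down to a finish of 15).
Need 25 − 16 = 9 minutes off Transform → Transform becomes 3 minutes, finish becomes 16.

9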